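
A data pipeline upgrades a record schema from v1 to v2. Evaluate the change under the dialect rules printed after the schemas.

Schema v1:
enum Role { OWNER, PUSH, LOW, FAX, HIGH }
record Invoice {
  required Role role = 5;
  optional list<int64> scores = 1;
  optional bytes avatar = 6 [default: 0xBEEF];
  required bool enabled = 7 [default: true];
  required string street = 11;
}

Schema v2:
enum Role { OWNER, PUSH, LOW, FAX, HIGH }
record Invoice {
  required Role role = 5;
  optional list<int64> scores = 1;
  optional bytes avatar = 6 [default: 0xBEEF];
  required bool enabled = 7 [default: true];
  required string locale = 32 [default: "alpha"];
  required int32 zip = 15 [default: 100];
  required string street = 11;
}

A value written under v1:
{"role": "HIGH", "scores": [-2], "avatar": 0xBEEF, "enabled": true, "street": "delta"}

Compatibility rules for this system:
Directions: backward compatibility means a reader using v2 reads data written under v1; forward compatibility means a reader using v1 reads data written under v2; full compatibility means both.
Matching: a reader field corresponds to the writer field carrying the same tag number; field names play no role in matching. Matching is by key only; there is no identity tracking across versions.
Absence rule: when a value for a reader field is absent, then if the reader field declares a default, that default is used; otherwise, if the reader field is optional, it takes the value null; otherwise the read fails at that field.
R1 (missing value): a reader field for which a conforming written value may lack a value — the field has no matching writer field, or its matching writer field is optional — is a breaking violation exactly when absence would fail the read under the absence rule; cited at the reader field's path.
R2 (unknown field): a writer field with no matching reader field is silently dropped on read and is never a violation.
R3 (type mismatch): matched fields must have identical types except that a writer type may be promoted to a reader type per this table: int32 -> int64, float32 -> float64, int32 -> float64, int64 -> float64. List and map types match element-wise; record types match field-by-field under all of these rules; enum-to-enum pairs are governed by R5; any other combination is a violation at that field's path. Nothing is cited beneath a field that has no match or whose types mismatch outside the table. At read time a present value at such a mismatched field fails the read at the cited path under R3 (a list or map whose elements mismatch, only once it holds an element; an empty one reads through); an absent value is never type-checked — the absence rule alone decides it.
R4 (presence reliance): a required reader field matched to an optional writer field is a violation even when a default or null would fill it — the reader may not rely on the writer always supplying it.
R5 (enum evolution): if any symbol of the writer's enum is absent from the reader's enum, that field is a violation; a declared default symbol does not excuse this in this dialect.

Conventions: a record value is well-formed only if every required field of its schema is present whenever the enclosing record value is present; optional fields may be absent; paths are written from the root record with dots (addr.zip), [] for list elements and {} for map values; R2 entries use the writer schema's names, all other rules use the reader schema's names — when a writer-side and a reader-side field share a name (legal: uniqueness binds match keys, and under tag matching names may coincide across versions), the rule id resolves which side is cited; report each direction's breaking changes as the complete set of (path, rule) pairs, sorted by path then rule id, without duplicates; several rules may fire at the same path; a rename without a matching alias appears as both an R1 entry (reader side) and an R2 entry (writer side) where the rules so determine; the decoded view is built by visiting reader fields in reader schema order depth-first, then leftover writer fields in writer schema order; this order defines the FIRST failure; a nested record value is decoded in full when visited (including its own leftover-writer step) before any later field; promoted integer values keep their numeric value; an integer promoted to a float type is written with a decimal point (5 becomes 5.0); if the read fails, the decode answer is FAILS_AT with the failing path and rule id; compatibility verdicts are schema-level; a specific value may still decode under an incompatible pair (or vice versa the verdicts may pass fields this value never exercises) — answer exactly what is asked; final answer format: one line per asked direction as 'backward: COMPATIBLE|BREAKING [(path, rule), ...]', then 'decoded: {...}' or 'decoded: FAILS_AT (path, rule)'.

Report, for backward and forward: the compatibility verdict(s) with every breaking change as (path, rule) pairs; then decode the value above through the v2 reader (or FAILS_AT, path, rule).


backward: COMPATIBLE []; forward: COMPATIBLE []; decoded: {"role": "HIGH", "scores": [-2], "avatar": 0xBEEF, "enabled": true, "locale": "alpha", "zip": 100, "street": "delta"}

the writer's type comes first in each Invoice pair
backward pass over Invoice, reader schema v2, writer schema v1:
  role: Role -> Role, writer required; from role
  scores: list<int64> -> list<int64>, writer optional; from scores
  avatar: bytes -> bytes, writer optional; from avatar
  enabled: bool -> bool, writer required; from enabled
  no writer field matches reader locale
  no writer field matches reader zip
  street: string -> string, writer required; from street
  => backward: COMPATIBLE
forward pass over Invoice, reader schema v1, writer schema v2:
  role: Role -> Role, writer required; from role
  scores: list<int64> -> list<int64>, writer optional; from scores
  avatar: bytes -> bytes, writer optional; from avatar
  enabled: bool -> bool, writer required; from enabled
  street: string -> string, writer required; from street
  locale (writer side), unknown to reader
  zip (writer side), unknown to reader
  => forward: COMPATIBLE
decode (reader v2):
  role := "HIGH"
  scores := [-2]
  avatar := 0xBEEF
  enabled := true
  locale := "alpha" (missing; default applied)
  zip := 100 (missing; default applied)
  street := "delta"
  => decoded: {"role": "HIGH", "scores": [-2], "avatar": 0xBEEF, "enabled": true, "locale": "alpha", "zip": 100, "street": "delta"}


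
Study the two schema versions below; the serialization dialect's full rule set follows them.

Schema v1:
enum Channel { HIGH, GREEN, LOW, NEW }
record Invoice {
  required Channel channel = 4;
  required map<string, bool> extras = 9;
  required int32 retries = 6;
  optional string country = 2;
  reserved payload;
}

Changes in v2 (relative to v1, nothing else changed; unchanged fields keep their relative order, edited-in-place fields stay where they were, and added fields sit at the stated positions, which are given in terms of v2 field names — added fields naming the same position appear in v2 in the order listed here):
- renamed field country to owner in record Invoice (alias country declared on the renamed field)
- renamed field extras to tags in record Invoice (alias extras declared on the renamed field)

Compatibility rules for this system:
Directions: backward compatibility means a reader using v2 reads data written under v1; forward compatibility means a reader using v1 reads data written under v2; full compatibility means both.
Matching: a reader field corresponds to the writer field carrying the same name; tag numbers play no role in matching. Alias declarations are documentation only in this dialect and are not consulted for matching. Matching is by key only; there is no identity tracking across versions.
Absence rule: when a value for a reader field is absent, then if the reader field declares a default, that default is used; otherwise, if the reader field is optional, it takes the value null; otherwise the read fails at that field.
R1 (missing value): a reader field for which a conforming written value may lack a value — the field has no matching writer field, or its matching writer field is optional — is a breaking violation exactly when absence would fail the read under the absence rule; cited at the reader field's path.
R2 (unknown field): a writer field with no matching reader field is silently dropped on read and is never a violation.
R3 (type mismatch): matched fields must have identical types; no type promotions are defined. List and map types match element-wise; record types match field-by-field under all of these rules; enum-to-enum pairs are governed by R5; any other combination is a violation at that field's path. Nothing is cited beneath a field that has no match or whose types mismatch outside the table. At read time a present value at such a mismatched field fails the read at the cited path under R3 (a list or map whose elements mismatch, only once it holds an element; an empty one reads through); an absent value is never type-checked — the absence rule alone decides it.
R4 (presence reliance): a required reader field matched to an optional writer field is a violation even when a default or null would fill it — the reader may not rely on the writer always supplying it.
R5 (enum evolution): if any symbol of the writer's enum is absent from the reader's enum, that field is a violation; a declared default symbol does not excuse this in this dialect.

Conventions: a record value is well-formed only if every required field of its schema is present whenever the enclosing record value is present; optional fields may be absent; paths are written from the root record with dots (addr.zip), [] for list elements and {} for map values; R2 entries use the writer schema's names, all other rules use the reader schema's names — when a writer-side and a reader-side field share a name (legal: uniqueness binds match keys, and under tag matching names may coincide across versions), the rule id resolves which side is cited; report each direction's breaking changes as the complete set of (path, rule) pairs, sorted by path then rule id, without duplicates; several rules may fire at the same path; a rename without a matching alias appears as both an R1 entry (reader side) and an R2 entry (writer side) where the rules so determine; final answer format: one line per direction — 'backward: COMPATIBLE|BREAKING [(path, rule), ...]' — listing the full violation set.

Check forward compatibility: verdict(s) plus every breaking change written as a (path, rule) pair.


forward: BREAKING [(extras, R1)]

in Invoice below, arrows point writer -> reader
forward analysis of Invoice with v1 as reader and v2 as writer:
  channel <- channel (Channel -> Channel, writer required)
  extras: no writer match
  retries <- retries (int32 -> int32, writer required)
  country: no writer match
  leftover writer field: tags
  leftover writer field: owner
  rule R1 violated at extras
  => 1 violation(s): forward is BREAKING for Invoice
remaining Invoice differences; none change what is asked:
  renamed field country to owner in record Invoice (alias country declared on the renamed field) -> no rule fires on it in Invoice's dialect; the asked verdict holds


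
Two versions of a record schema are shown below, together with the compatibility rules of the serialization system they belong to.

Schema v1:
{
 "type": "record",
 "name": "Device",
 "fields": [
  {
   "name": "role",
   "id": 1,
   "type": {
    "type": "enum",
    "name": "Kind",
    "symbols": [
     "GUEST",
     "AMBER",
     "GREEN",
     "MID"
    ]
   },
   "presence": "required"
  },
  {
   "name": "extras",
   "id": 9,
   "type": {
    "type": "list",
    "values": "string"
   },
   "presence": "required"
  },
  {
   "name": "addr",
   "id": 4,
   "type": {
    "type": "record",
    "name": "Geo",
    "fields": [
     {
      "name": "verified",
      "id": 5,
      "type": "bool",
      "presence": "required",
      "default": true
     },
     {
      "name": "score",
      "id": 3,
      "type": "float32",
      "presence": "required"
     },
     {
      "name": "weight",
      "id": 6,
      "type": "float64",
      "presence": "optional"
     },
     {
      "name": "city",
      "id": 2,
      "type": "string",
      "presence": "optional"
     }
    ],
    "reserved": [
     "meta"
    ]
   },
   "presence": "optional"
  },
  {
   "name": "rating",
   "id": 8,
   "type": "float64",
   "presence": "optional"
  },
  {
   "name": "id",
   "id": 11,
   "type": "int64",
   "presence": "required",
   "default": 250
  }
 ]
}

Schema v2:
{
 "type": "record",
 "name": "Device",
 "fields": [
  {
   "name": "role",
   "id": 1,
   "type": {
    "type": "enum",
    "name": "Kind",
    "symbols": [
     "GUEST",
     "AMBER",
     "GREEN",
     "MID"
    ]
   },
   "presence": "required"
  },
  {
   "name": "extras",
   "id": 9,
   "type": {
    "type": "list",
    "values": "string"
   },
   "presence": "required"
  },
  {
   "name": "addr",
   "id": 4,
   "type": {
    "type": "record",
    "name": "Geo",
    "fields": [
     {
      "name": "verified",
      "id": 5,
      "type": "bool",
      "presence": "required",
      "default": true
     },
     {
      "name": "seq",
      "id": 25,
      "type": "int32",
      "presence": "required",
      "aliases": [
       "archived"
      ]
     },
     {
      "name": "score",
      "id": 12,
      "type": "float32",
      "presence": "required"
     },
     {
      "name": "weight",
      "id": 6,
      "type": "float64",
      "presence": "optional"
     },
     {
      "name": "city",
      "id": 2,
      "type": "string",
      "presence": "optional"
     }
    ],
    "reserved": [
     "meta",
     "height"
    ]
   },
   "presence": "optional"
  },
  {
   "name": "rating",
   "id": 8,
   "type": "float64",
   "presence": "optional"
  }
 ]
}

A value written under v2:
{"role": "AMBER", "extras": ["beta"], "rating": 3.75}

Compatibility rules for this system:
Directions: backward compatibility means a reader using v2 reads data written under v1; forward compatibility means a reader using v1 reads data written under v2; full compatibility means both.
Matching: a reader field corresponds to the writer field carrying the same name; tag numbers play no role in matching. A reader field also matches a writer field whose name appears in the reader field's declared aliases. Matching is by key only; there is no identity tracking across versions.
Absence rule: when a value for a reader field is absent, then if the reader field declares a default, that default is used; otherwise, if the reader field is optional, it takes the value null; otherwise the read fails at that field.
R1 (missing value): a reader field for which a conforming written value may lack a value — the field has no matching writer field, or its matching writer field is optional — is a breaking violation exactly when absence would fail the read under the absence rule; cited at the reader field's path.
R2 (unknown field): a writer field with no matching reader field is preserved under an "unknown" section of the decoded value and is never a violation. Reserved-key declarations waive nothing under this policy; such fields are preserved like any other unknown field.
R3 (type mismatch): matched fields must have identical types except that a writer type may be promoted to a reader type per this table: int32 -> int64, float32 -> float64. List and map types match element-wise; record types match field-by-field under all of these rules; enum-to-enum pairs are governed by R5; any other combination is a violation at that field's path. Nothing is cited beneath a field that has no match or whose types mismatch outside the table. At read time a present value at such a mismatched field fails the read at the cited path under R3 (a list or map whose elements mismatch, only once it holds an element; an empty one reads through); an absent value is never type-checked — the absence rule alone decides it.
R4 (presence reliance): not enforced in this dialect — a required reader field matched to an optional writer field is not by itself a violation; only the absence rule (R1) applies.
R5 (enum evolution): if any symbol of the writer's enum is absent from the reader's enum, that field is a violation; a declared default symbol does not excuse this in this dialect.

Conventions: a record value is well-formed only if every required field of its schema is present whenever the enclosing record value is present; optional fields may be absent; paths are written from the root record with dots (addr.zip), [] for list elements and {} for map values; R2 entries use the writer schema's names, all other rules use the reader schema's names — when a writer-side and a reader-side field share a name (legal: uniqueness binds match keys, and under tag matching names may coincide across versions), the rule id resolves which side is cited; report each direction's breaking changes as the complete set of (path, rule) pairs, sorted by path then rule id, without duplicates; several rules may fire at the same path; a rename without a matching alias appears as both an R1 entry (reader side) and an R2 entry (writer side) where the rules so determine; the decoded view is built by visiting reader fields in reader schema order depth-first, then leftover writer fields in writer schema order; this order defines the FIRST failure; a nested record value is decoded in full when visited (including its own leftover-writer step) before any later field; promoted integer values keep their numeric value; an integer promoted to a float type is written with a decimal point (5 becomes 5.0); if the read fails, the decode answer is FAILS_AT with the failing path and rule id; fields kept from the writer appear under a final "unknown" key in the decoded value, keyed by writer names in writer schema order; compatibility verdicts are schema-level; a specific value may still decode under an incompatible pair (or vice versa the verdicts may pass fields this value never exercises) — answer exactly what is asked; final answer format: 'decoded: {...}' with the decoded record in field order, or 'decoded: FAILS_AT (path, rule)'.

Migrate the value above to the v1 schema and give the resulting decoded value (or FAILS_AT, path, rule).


decoded: {"role": "AMBER", "extras": ["beta"], "addr": null, "rating": 3.75, "id": 250}

arrows below run writer -> reader for Device
migrating the Device value to v1:
  role := "AMBER"
  extras := ["beta"]
  addr := null (not supplied -> null)
  rating := 3.75
  id := 250 (no value, default fills)
  => decoded: {"role": "AMBER", "extras": ["beta"], "addr": null, "rating": 3.75, "id": 250}
remaining Device differences; none change what is asked:
  removed field id from record Device -> triggers nothing under the printed rules; the Device answer is the same either way
  added field seq to record Geo: required int32, tag 25 (in v2 it sits immediately before score) -> matters for Device compatibility verdicts, not for this value's decode
  field score in record Geo: tag 3 changed to 12 -> triggers nothing under the printed rules; the Device answer is the same either way


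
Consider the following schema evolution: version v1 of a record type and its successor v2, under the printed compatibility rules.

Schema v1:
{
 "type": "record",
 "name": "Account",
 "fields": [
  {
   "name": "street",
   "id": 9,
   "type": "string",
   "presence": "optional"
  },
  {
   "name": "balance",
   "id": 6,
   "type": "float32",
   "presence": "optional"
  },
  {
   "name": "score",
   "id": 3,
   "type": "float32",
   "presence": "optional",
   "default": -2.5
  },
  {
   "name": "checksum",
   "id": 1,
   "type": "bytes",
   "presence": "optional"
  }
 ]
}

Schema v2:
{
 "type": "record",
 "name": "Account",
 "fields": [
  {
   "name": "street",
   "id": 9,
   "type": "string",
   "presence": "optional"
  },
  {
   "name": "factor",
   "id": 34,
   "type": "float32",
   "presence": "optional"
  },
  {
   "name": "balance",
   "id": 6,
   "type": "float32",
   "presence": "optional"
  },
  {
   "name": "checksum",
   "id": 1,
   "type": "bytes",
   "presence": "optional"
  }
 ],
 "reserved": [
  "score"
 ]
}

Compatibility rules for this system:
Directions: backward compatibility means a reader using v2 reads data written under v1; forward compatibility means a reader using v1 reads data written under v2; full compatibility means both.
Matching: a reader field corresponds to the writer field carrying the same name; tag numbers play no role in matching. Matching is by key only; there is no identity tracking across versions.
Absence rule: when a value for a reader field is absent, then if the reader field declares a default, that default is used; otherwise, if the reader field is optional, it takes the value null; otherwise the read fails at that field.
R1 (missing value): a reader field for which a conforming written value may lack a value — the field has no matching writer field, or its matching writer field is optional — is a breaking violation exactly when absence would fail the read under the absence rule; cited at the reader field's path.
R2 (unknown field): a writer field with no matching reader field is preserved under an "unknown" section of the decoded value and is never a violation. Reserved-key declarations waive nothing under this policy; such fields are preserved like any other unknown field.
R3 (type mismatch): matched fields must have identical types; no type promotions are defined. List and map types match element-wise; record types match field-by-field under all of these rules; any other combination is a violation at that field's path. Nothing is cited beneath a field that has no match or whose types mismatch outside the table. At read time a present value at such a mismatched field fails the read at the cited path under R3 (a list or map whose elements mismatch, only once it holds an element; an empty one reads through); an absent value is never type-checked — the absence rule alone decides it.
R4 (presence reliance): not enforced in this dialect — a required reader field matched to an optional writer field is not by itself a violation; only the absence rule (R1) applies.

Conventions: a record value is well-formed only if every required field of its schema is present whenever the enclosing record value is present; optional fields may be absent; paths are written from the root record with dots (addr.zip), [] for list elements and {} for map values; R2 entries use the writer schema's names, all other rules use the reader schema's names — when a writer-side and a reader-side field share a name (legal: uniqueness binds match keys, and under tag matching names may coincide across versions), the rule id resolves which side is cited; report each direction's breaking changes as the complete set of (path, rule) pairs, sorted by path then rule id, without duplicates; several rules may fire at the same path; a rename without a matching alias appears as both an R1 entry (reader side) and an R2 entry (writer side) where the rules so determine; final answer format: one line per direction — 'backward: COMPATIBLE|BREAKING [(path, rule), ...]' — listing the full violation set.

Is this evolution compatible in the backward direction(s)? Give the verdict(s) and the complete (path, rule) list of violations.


the writer's type comes first in each Account pair
checking backward for Account: reader v2 against writer v1:
  street: string -> string, writer optional; from street
  no writer field matches reader factor
  balance: float32 -> float32, writer optional; from balance
  checksum: bytes -> bytes, writer optional; from checksum
  writer field score has no reader counterpart
  nothing fires on Account: backward is COMPATIBLE
diffs on Account not affecting the asked answer:
  added field factor to record Account: optional float32, tag 34 (in v2 it sits immediately before balance) -> no rule fires on it in Account's dialect; the asked verdict holds
  removed field score from record Account (its key "score" joins the reserved list) -> no rule fires on it in Account's dialect; the asked verdict holds

backward: COMPATIBLE []


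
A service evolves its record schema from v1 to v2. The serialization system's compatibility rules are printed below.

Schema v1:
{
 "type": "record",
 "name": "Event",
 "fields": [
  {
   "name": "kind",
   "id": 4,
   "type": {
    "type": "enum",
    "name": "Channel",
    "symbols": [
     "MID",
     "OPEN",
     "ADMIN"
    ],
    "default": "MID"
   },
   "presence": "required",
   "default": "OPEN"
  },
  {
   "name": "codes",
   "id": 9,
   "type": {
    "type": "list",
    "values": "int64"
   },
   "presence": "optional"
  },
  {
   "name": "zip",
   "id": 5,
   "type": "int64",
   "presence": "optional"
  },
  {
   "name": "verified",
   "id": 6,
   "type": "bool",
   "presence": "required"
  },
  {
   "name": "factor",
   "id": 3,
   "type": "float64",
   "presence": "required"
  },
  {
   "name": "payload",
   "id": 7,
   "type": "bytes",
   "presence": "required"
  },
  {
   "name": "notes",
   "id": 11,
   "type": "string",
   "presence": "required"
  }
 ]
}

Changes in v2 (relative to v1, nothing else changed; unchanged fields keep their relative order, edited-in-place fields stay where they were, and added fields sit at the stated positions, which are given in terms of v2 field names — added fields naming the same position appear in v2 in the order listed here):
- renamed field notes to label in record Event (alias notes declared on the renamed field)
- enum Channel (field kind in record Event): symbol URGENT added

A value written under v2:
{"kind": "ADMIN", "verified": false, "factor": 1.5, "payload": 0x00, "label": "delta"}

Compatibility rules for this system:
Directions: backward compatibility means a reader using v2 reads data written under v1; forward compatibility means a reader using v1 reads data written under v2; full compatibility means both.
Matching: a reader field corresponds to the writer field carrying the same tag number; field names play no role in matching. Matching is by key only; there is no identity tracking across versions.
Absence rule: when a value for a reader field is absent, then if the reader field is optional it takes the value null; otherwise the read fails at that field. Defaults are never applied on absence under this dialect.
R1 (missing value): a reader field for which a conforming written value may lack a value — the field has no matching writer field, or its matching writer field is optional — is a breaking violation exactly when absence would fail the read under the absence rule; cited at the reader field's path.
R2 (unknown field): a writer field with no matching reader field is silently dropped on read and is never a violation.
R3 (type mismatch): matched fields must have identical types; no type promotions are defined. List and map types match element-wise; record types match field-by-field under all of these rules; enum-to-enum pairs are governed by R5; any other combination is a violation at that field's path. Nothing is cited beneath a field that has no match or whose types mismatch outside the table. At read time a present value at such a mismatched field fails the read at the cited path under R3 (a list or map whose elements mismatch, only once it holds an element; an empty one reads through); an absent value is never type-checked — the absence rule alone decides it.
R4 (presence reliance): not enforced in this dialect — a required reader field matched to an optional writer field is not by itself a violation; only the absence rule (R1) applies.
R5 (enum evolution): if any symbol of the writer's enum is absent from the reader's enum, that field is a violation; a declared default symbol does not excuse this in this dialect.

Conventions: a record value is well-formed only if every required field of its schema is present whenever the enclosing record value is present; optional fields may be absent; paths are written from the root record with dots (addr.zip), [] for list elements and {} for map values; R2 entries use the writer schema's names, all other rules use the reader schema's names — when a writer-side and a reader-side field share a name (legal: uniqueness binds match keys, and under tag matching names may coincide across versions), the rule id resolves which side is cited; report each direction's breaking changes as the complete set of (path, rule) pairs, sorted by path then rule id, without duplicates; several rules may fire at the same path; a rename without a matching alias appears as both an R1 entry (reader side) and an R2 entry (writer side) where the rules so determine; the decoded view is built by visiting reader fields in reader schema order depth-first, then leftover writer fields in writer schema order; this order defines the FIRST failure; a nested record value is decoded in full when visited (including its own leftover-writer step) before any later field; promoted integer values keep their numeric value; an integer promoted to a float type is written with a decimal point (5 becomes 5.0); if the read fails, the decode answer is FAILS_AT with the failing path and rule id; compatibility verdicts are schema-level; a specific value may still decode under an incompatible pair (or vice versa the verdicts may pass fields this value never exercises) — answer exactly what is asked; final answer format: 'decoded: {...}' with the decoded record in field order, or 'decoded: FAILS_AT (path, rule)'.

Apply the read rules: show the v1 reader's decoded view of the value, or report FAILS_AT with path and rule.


decoded: {"kind": "ADMIN", "codes": null, "zip": null, "verified": false, "factor": 1.5, "payload": 0x00, "notes": "delta"}

in Event below, arrows point writer -> reader
decode (reader v1):
  kind := "ADMIN"
  codes := null (absent, optional -> null)
  zip := null (absent, optional -> null)
  verified := false
  factor := 1.5
  payload := 0x00
  notes := "delta" (from writer label)
  => decoded: {"kind": "ADMIN", "codes": null, "zip": null, "verified": false, "factor": 1.5, "payload": 0x00, "notes": "delta"}
remaining Event differences; none change what is asked:
  renamed field notes to label in record Event (alias notes declared on the renamed field) -> inert under this dialect — no rule fires on Event and the result does not move
  enum Channel (field kind in record Event): symbol URGENT added -> changes Event's schema-level verdicts only — the decode of this value is the same


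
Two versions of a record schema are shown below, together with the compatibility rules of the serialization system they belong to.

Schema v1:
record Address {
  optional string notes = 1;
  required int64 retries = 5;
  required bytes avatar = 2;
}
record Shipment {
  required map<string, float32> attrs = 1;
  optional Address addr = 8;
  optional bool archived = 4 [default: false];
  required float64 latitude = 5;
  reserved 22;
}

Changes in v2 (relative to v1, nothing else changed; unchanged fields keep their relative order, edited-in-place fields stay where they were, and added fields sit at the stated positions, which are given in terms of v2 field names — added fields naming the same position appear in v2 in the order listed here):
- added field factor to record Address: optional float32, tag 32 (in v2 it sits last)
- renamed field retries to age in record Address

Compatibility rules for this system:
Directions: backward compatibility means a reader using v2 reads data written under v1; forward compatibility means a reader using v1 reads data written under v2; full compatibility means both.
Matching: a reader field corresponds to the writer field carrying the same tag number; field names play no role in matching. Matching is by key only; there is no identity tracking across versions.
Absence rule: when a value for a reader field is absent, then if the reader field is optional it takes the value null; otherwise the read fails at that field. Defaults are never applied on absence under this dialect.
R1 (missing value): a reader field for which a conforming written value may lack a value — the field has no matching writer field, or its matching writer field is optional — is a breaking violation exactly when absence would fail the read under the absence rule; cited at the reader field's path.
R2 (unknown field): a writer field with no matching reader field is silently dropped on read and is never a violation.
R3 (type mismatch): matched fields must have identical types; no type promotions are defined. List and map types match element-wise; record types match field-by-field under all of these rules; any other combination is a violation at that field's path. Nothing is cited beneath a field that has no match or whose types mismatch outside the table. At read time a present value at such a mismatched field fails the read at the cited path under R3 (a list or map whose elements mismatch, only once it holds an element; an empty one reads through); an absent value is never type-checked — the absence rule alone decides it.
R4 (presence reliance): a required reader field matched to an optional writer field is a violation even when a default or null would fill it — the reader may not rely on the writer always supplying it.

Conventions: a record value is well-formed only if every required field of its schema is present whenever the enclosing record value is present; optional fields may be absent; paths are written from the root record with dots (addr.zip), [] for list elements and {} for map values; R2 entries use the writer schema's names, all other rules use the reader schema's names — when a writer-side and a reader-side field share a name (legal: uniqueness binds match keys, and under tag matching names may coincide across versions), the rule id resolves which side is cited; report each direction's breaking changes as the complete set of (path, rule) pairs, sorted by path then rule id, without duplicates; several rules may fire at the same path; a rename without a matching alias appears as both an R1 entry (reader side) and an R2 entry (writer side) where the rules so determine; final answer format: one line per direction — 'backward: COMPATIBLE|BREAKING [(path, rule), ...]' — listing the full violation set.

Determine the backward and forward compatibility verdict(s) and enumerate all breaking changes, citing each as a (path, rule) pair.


each type pair in Shipment: writer, then reader
backward pass over Shipment, reader schema v2, writer schema v1:
  attrs <- attrs (map<string, float32> -> map<string, float32>, writer required)
  addr <- addr (Address -> Address, writer optional)
  archived <- archived (bool -> bool, writer optional)
  latitude <- latitude (float64 -> float64, writer required)
  addr.notes <- addr.notes (string -> string, writer optional)
  addr.age <- addr.retries (int64 -> int64, writer required)
  addr.avatar <- addr.avatar (bytes -> bytes, writer required)
  addr.factor has no writer counterpart
  nothing fires on Shipment: backward is COMPATIBLE
forward pass over Shipment, reader schema v1, writer schema v2:
  attrs <- attrs (map<string, float32> -> map<string, float32>, writer required)
  addr <- addr (Address -> Address, writer optional)
  archived <- archived (bool -> bool, writer optional)
  latitude <- latitude (float64 -> float64, writer required)
  addr.notes <- addr.notes (string -> string, writer optional)
  addr.retries <- addr.age (int64 -> int64, writer required)
  addr.avatar <- addr.avatar (bytes -> bytes, writer required)
  addr.factor (writer side), unknown to reader
  nothing fires on Shipment: forward is COMPATIBLE

backward: COMPATIBLE []; forward: COMPATIBLE []


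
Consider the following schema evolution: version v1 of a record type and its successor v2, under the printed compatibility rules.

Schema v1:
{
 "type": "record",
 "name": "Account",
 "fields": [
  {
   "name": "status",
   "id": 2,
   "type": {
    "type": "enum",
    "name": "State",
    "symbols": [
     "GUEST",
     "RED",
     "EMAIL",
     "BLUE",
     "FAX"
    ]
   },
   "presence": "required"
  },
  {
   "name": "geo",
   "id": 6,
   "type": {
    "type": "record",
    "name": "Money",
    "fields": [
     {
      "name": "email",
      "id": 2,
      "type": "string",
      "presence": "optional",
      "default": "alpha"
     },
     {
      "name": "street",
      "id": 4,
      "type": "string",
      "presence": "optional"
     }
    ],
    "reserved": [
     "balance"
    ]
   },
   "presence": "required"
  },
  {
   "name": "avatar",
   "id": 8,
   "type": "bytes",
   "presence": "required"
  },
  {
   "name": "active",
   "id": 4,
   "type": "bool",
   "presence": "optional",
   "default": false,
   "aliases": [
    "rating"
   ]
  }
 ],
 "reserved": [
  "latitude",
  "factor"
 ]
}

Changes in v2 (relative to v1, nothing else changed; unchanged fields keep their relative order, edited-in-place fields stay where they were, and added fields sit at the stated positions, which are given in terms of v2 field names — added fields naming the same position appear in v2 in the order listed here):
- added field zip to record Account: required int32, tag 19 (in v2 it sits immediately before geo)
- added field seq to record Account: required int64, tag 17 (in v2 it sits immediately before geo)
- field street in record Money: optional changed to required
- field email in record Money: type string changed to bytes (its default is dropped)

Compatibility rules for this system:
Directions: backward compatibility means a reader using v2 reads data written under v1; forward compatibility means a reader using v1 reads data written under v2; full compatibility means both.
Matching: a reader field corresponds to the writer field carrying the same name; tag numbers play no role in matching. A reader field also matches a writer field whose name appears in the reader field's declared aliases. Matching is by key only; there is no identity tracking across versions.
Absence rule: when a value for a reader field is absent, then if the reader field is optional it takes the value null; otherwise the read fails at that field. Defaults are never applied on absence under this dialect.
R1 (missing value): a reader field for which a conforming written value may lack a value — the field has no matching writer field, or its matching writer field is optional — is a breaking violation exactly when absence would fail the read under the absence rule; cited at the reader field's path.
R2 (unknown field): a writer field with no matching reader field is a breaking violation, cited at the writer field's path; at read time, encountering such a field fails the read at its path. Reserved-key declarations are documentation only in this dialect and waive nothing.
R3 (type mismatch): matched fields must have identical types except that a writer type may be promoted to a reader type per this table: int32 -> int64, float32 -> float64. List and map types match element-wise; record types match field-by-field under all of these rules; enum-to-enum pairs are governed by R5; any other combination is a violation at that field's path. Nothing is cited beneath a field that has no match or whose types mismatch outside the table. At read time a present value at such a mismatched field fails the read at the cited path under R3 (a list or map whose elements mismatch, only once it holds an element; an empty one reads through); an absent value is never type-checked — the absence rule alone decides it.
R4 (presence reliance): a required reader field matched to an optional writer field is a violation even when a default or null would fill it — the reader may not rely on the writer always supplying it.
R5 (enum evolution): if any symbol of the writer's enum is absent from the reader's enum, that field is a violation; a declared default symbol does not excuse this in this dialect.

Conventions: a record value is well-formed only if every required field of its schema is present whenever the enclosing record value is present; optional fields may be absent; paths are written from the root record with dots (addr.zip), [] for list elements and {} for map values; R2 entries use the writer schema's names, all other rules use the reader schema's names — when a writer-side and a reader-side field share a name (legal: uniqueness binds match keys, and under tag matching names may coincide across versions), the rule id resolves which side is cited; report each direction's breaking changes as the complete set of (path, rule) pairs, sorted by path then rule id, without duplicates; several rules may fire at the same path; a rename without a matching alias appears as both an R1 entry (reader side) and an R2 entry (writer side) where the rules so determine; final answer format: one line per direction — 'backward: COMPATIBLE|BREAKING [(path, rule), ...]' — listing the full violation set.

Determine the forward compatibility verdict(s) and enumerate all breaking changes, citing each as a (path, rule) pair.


forward: BREAKING [(geo.email, R3), (seq, R2), (zip, R2)]

in Account below, arrows point writer -> reader
forward for Account (reader v1, writer v2):
  status <- status (State -> State, writer required)
  geo <- geo (Money -> Money, writer required)
  avatar <- avatar (bytes -> bytes, writer required)
  active <- active (bool -> bool, writer optional)
  writer zip: unknown to reader
  writer seq: unknown to reader
  geo.email <- geo.email (bytes -> string, writer optional)
  geo.street <- geo.street (string -> string, writer required)
  violation R3 at geo.email
  violation R2 at seq
  violation R2 at zip
  => forward: BREAKING (3)
diffs on Account not affecting the asked answer:
  field street in record Money: optional changed to required -> fires only in the backward direction of Account, which is not asked here
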